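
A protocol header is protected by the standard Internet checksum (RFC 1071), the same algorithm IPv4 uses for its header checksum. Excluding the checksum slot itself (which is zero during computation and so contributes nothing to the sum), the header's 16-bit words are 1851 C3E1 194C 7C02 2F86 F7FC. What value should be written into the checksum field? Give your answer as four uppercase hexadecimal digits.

One's-complement addition (fold any carry out of bit 15 back into bit 0):
  0x1851 + 0xC3E1 = 0x0DC32
  0xDC32 + 0x194C = 0x0F57E
  0xF57E + 0x7C02 = 0x17180 → wrap carry → 0x7181
  0x7181 + 0x2F86 = 0x0A107
  0xA107 + 0xF7FC = 0x19903 → wrap carry → 0x9904
One's-complement sum = 0x9904.
Checksum = ~0x9904 & 0xFFFF = 0x66FB.

66FB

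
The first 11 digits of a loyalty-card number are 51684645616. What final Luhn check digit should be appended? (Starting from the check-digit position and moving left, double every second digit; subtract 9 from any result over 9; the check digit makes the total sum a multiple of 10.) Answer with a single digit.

3

Partial digits right→left: 6 1 6 5 4 6 4 8 6 1 5
Double every second digit counting from the check-digit position (so the 1st, 3rd, 5th, ... of the partial from the right).
  doubled (with −9 where >9): 3 3 8 8 3 1 → sum 26
  kept as-is: 1 5 6 8 1 → sum 21
Total = 26 + 21 = 47.
Check digit = (10 − (47 mod 10)) mod 10 = 3.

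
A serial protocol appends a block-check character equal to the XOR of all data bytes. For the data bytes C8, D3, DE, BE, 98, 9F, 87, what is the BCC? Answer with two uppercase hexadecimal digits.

FB

XOR the bytes together:
  start with 0xC8
  0xC8 ⊕ 0xD3 = 0x1B
  0x1B ⊕ 0xDE = 0xC5
  0xC5 ⊕ 0xBE = 0x7B
  0x7B ⊕ 0x98 = 0xE3
  0xE3 ⊕ 0x9F = 0x7C
  0x7C ⊕ 0x87 = 0xFB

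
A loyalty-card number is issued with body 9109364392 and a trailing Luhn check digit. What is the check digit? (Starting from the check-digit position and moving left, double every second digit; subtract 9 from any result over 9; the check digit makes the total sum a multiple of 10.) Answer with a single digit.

1

Partial digits right→left: 2 9 3 4 6 3 9 0 1 9
Double every second digit counting from the check-digit position (so the 1st, 3rd, 5th, ... of the partial from the right).
  doubled (with −9 where >9): 4 6 3 9 2 → sum 24
  kept as-is: 9 4 3 0 9 → sum 25
Total = 24 + 25 = 49.
Check digit = (10 − (49 mod 10)) mod 10 = 1.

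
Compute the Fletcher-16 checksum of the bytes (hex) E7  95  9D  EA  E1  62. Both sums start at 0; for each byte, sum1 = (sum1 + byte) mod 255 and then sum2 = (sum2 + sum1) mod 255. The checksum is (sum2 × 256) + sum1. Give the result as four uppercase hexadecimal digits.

Running sums (mod 255):
  after byte 0 (E7): sum1=231, sum2=231
  after byte 1 (95): sum1=125, sum2=101
  after byte 2 (9D): sum1=27, sum2=128
  after byte 3 (EA): sum1=6, sum2=134
  after byte 4 (E1): sum1=231, sum2=110
  after byte 5 (62): sum1=74, sum2=184
Checksum = sum2·256 + sum1 = 184·256 + 74 = 47178 = 0xB84A.

B84A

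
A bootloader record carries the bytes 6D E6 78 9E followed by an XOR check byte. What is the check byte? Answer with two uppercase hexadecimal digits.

6D

XOR the bytes together:
  start with 0x6D
  0x6D ⊕ 0xE6 = 0x8B
  0x8B ⊕ 0x78 = 0xF3
  0xF3 ⊕ 0x9E = 0x6D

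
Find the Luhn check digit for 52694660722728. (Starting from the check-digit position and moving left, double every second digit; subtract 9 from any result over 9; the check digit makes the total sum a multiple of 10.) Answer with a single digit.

Partial digits right→left: 8 2 7 2 2 7 0 6 6 4 9 6 2 5
Double every second digit counting from the check-digit position (so the 1st, 3rd, 5th, ... of the partial from the right).
  doubled (with −9 where >9): 7 5 4 0 3 9 4 → sum 32
  kept as-is: 2 2 7 6 4 6 5 → sum 32
Total = 32 + 32 = 64.
Check digit = (10 − (64 mod 10)) mod 10 = 6.

6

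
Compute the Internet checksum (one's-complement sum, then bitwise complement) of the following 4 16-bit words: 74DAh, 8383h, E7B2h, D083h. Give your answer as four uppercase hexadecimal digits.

One's-complement addition (fold any carry out of bit 15 back into bit 0):
  0x74DA + 0x8383 = 0x0F85D
  0xF85D + 0xE7B2 = 0x1E00F → wrap carry → 0xE010
  0xE010 + 0xD083 = 0x1B093 → wrap carry → 0xB094
One's-complement sum = 0xB094.
Checksum = ~0xB094 & 0xFFFF = 0x4F6B.

4F6B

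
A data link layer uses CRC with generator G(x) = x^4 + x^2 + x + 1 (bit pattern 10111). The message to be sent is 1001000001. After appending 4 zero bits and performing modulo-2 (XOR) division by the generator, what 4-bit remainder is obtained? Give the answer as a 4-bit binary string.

0100

Append 4 zeros: 10010000010000. Divide by 10111 (XOR where the leading bit is 1):
  pos 0: 10010 XOR 10111 = 00101
  pos 2: 10100 XOR 10111 = 00011
  pos 5: 11001 XOR 10111 = 01110
  pos 6: 11100 XOR 10111 = 01011
  pos 7: 10110 XOR 10111 = 00001
Remainder (last 4 bits) = 0100. This is the CRC / FCS.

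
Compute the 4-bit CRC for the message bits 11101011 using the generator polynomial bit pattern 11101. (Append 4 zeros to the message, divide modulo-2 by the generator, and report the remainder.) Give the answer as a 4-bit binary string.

1010

Append 4 zeros: 111010110000. Divide by 11101 (XOR where the leading bit is 1):
  pos 0: 11101 XOR 11101 = 00000
  pos 6: 11000 XOR 11101 = 00101
Remainder (last 4 bits) = 1010. This is the CRC / FCS.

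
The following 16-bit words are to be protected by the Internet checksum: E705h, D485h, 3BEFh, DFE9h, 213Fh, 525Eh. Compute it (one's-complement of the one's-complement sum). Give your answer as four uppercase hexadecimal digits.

B4FD

One's-complement addition (fold any carry out of bit 15 back into bit 0):
  0xE705 + 0xD485 = 0x1BB8A → wrap carry → 0xBB8B
  0xBB8B + 0x3BEF = 0x0F77A
  0xF77A + 0xDFE9 = 0x1D763 → wrap carry → 0xD764
  0xD764 + 0x213F = 0x0F8A3
  0xF8A3 + 0x525E = 0x14B01 → wrap carry → 0x4B02
One's-complement sum = 0x4B02.
Checksum = ~0x4B02 & 0xFFFF = 0xB4FD.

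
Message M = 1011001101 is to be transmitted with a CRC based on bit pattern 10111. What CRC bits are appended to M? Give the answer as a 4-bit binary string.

Append 4 zeros: 10110011010000. Divide by 10111 (XOR where the leading bit is 1):
  pos 0: 10110 XOR 10111 = 00001
  pos 4: 10110 XOR 10111 = 00001
  pos 8: 11000 XOR 10111 = 01111
  pos 9: 11110 XOR 10111 = 01001
Remainder (last 4 bits) = 1001. This is the CRC / FCS.

1001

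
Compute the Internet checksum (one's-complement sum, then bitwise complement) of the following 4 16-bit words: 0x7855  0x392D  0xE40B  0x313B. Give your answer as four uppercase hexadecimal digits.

3936

One's-complement addition (fold any carry out of bit 15 back into bit 0):
  0x7855 + 0x392D = 0x0B182
  0xB182 + 0xE40B = 0x1958D → wrap carry → 0x958E
  0x958E + 0x313B = 0x0C6C9
One's-complement sum = 0xC6C9.
Checksum = ~0xC6C9 & 0xFFFF = 0x3936.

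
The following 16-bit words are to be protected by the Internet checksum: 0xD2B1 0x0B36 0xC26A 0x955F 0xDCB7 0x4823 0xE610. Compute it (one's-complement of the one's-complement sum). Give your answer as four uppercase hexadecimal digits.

One's-complement addition (fold any carry out of bit 15 back into bit 0):
  0xD2B1 + 0x0B36 = 0x0DDE7
  0xDDE7 + 0xC26A = 0x1A051 → wrap carry → 0xA052
  0xA052 + 0x955F = 0x135B1 → wrap carry → 0x35B2
  0x35B2 + 0xDCB7 = 0x11269 → wrap carry → 0x126A
  0x126A + 0x4823 = 0x05A8D
  0x5A8D + 0xE610 = 0x1409D → wrap carry → 0x409E
One's-complement sum = 0x409E.
Checksum = ~0x409E & 0xFFFF = 0xBF61.

BF61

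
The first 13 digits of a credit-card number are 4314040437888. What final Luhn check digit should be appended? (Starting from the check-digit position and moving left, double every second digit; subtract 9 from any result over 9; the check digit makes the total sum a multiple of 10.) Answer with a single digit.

Partial digits right→left: 8 8 8 7 3 4 0 4 0 4 1 3 4
Double every second digit counting from the check-digit position (so the 1st, 3rd, 5th, ... of the partial from the right).
  doubled (with −9 where >9): 7 7 6 0 0 2 8 → sum 30
  kept as-is: 8 7 4 4 4 3 → sum 30
Total = 30 + 30 = 60.
Check digit = (10 − (60 mod 10)) mod 10 = 0.

0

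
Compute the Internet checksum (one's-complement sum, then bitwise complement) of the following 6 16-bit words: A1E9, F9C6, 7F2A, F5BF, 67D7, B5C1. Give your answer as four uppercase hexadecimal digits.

D1CB

One's-complement addition (fold any carry out of bit 15 back into bit 0):
  0xA1E9 + 0xF9C6 = 0x19BAF → wrap carry → 0x9BB0
  0x9BB0 + 0x7F2A = 0x11ADA → wrap carry → 0x1ADB
  0x1ADB + 0xF5BF = 0x1109A → wrap carry → 0x109B
  0x109B + 0x67D7 = 0x07872
  0x7872 + 0xB5C1 = 0x12E33 → wrap carry → 0x2E34
One's-complement sum = 0x2E34.
Checksum = ~0x2E34 & 0xFFFF = 0xD1CB.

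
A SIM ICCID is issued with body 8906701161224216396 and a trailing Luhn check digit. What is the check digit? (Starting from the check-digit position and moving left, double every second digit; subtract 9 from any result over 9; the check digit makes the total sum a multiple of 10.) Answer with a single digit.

Partial digits right→left: 6 9 3 6 1 2 4 2 2 1 6 1 1 0 7 6 0 9 8
Double every second digit counting from the check-digit position (so the 1st, 3rd, 5th, ... of the partial from the right).
  doubled (with −9 where >9): 3 6 2 8 4 3 2 5 0 7 → sum 40
  kept as-is: 9 6 2 2 1 1 0 6 9 → sum 36
Total = 40 + 36 = 76.
Check digit = (10 − (76 mod 10)) mod 10 = 4.

4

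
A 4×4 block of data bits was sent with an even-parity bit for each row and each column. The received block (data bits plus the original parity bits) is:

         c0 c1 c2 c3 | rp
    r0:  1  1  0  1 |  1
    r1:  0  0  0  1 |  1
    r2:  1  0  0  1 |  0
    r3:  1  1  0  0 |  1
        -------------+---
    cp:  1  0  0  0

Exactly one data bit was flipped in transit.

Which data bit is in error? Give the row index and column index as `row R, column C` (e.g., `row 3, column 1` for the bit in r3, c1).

row 3, column 3

Recompute each row's even parity and compare to rp:
  r0: data parity 1, sent rp 1 → ok
  r1: data parity 1, sent rp 1 → ok
  r2: data parity 0, sent rp 0 → ok
  r3: data parity 0, sent rp 1 → mismatch
Recompute each column's even parity and compare to cp:
  c0: data parity 1, sent cp 1 → ok
  c1: data parity 0, sent cp 0 → ok
  c2: data parity 0, sent cp 0 → ok
  c3: data parity 1, sent cp 0 → mismatch
Exactly one row (r3) and one column (c3) fail → the flipped bit is at their intersection.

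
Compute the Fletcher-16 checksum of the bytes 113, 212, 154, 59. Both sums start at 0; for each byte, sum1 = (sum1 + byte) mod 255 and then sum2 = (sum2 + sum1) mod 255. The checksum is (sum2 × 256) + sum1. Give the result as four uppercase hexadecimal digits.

B41C

Running sums (mod 255):
  after byte 0 (113): sum1=113, sum2=113
  after byte 1 (212): sum1=70, sum2=183
  after byte 2 (154): sum1=224, sum2=152
  after byte 3 (59): sum1=28, sum2=180
Checksum = sum2·256 + sum1 = 180·256 + 28 = 46108 = 0xB41C.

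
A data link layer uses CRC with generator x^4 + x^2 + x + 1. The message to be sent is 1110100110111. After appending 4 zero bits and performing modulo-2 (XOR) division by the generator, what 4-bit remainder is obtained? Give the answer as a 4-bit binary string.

1101

Append 4 zeros: 11101001101110000. Divide by 10111 (XOR where the leading bit is 1):
  pos 0: 11101 XOR 10111 = 01010
  pos 1: 10100 XOR 10111 = 00011
  pos 4: 11011 XOR 10111 = 01100
  pos 5: 11000 XOR 10111 = 01111
  pos 6: 11111 XOR 10111 = 01000
  pos 7: 10001 XOR 10111 = 00110
  pos 9: 11010 XOR 10111 = 01101
  pos 10: 11010 XOR 10111 = 01101
  pos 11: 11010 XOR 10111 = 01101
  pos 12: 11010 XOR 10111 = 01101
Remainder (last 4 bits) = 1101. This is the CRC / FCS.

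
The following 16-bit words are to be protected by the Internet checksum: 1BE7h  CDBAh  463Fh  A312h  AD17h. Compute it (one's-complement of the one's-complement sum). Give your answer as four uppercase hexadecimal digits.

One's-complement addition (fold any carry out of bit 15 back into bit 0):
  0x1BE7 + 0xCDBA = 0x0E9A1
  0xE9A1 + 0x463F = 0x12FE0 → wrap carry → 0x2FE1
  0x2FE1 + 0xA312 = 0x0D2F3
  0xD2F3 + 0xAD17 = 0x1800A → wrap carry → 0x800B
One's-complement sum = 0x800B.
Checksum = ~0x800B & 0xFFFF = 0x7FF4.

7FF4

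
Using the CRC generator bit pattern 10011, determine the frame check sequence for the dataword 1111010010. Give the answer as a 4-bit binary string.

1000

Append 4 zeros: 11110100100000. Divide by 10011 (XOR where the leading bit is 1):
  pos 0: 11110 XOR 10011 = 01101
  pos 1: 11011 XOR 10011 = 01000
  pos 2: 10000 XOR 10011 = 00011
  pos 5: 11010 XOR 10011 = 01001
  pos 6: 10010 XOR 10011 = 00001
Remainder (last 4 bits) = 1000. This is the CRC / FCS.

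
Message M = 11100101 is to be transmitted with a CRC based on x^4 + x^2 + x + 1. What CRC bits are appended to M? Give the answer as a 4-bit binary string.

0111

Append 4 zeros: 111001010000. Divide by 10111 (XOR where the leading bit is 1):
  pos 0: 11100 XOR 10111 = 01011
  pos 1: 10111 XOR 10111 = 00000
  pos 7: 10000 XOR 10111 = 00111
Remainder (last 4 bits) = 0111. This is the CRC / FCS.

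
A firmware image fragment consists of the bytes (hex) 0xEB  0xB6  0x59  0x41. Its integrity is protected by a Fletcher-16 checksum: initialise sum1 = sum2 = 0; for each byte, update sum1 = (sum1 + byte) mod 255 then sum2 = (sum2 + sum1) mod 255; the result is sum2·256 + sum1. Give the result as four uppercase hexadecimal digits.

Running sums (mod 255):
  after byte 0 (0xEB): sum1=235, sum2=235
  after byte 1 (0xB6): sum1=162, sum2=142
  after byte 2 (0x59): sum1=251, sum2=138
  after byte 3 (0x41): sum1=61, sum2=199
Checksum = sum2·256 + sum1 = 199·256 + 61 = 51005 = 0xC73D.

C73D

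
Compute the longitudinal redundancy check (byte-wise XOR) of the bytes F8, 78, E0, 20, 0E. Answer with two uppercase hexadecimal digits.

XOR the bytes together:
  start with 0xF8
  0xF8 ⊕ 0x78 = 0x80
  0x80 ⊕ 0xE0 = 0x60
  0x60 ⊕ 0x20 = 0x40
  0x40 ⊕ 0x0E = 0x4E

4E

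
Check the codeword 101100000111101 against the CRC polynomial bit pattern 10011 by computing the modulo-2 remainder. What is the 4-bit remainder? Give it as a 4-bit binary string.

0000

Modulo-2 division of 101100000111101 by 10011:
  pos 0: 10110 XOR 10011 = 00101
  pos 2: 10100 XOR 10011 = 00111
  pos 4: 11100 XOR 10011 = 01111
  pos 5: 11111 XOR 10011 = 01100
  pos 6: 11001 XOR 10011 = 01010
  pos 7: 10101 XOR 10011 = 00110
  pos 9: 11010 XOR 10011 = 01001
  pos 10: 10011 XOR 10011 = 00000
Remainder = 0000 (zero — the frame passes the CRC check).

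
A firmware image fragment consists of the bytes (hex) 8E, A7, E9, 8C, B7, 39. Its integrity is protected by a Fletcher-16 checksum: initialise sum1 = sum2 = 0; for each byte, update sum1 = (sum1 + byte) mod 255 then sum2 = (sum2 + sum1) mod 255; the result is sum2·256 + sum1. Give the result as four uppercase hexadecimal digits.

939D

Running sums (mod 255):
  after byte 0 (8E): sum1=142, sum2=142
  after byte 1 (A7): sum1=54, sum2=196
  after byte 2 (E9): sum1=32, sum2=228
  after byte 3 (8C): sum1=172, sum2=145
  after byte 4 (B7): sum1=100, sum2=245
  after byte 5 (39): sum1=157, sum2=147
Checksum = sum2·256 + sum1 = 147·256 + 157 = 37789 = 0x939D.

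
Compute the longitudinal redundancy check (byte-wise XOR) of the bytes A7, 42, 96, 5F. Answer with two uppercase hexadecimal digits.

XOR the bytes together:
  start with 0xA7
  0xA7 ⊕ 0x42 = 0xE5
  0xE5 ⊕ 0x96 = 0x73
  0x73 ⊕ 0x5F = 0x2C

2C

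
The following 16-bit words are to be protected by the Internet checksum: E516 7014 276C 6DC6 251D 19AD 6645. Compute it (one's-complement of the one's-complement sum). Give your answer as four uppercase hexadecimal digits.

7092

One's-complement addition (fold any carry out of bit 15 back into bit 0):
  0xE516 + 0x7014 = 0x1552A → wrap carry → 0x552B
  0x552B + 0x276C = 0x07C97
  0x7C97 + 0x6DC6 = 0x0EA5D
  0xEA5D + 0x251D = 0x10F7A → wrap carry → 0x0F7B
  0x0F7B + 0x19AD = 0x02928
  0x2928 + 0x6645 = 0x08F6D
One's-complement sum = 0x8F6D.
Checksum = ~0x8F6D & 0xFFFF = 0x7092.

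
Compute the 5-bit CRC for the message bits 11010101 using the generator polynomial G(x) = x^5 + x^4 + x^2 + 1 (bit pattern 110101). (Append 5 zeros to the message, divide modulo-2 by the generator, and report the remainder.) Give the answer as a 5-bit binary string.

Append 5 zeros: 1101010100000. Divide by 110101 (XOR where the leading bit is 1):
  pos 0: 110101 XOR 110101 = 000000
  pos 7: 100000 XOR 110101 = 010101
Remainder (last 5 bits) = 10101. This is the CRC / FCS.

10101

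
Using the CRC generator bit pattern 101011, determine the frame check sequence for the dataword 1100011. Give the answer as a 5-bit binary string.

Append 5 zeros: 110001100000. Divide by 101011 (XOR where the leading bit is 1):
  pos 0: 110001 XOR 101011 = 011010
  pos 1: 110101 XOR 101011 = 011110
  pos 2: 111100 XOR 101011 = 010111
  pos 3: 101110 XOR 101011 = 000101
  pos 6: 101000 XOR 101011 = 000011
Remainder (last 5 bits) = 00011. This is the CRC / FCS.

00011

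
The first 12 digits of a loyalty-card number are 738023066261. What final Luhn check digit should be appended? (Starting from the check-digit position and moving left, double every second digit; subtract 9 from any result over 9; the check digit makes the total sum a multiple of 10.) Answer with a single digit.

Partial digits right→left: 1 6 2 6 6 0 3 2 0 8 3 7
Double every second digit counting from the check-digit position (so the 1st, 3rd, 5th, ... of the partial from the right).
  doubled (with −9 where >9): 2 4 3 6 0 6 → sum 21
  kept as-is: 6 6 0 2 8 7 → sum 29
Total = 21 + 29 = 50.
Check digit = (10 − (50 mod 10)) mod 10 = 0.

0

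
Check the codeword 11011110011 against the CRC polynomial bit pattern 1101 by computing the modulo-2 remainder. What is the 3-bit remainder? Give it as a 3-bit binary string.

001

Modulo-2 division of 11011110011 by 1101:
  pos 0: 1101 XOR 1101 = 0000
  pos 4: 1110 XOR 1101 = 0011
  pos 6: 1101 XOR 1101 = 0000
Remainder = 001 (nonzero — an error is detected).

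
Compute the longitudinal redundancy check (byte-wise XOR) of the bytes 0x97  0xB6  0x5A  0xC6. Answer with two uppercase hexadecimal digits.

XOR the bytes together:
  start with 0x97
  0x97 ⊕ 0xB6 = 0x21
  0x21 ⊕ 0x5A = 0x7B
  0x7B ⊕ 0xC6 = 0xBD

BD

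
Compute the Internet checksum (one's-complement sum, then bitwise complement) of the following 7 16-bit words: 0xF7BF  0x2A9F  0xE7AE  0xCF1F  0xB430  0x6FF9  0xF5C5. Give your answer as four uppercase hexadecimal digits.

0CE2

One's-complement addition (fold any carry out of bit 15 back into bit 0):
  0xF7BF + 0x2A9F = 0x1225E → wrap carry → 0x225F
  0x225F + 0xE7AE = 0x10A0D → wrap carry → 0x0A0E
  0x0A0E + 0xCF1F = 0x0D92D
  0xD92D + 0xB430 = 0x18D5D → wrap carry → 0x8D5E
  0x8D5E + 0x6FF9 = 0x0FD57
  0xFD57 + 0xF5C5 = 0x1F31C → wrap carry → 0xF31D
One's-complement sum = 0xF31D.
Checksum = ~0xF31D & 0xFFFF = 0x0CE2.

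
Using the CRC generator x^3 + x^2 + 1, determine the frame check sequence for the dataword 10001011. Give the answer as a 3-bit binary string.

001

Append 3 zeros: 10001011000. Divide by 1101 (XOR where the leading bit is 1):
  pos 0: 1000 XOR 1101 = 0101
  pos 1: 1011 XOR 1101 = 0110
  pos 2: 1100 XOR 1101 = 0001
  pos 5: 1110 XOR 1101 = 0011
  pos 7: 1100 XOR 1101 = 0001
Remainder (last 3 bits) = 001. This is the CRC / FCS.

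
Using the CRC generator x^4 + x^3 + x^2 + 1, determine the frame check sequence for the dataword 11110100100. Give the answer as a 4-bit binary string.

1111

Append 4 zeros: 111101001000000. Divide by 11101 (XOR where the leading bit is 1):
  pos 0: 11110 XOR 11101 = 00011
  pos 3: 11100 XOR 11101 = 00001
  pos 7: 11000 XOR 11101 = 00101
  pos 9: 10100 XOR 11101 = 01001
  pos 10: 10010 XOR 11101 = 01111
Remainder (last 4 bits) = 1111. This is the CRC / FCS.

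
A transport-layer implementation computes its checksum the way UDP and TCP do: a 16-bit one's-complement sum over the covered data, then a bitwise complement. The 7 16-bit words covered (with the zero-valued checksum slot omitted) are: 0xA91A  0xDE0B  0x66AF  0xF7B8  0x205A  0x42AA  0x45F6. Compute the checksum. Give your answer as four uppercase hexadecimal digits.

7176

One's-complement addition (fold any carry out of bit 15 back into bit 0):
  0xA91A + 0xDE0B = 0x18725 → wrap carry → 0x8726
  0x8726 + 0x66AF = 0x0EDD5
  0xEDD5 + 0xF7B8 = 0x1E58D → wrap carry → 0xE58E
  0xE58E + 0x205A = 0x105E8 → wrap carry → 0x05E9
  0x05E9 + 0x42AA = 0x04893
  0x4893 + 0x45F6 = 0x08E89
One's-complement sum = 0x8E89.
Checksum = ~0x8E89 & 0xFFFF = 0x7176.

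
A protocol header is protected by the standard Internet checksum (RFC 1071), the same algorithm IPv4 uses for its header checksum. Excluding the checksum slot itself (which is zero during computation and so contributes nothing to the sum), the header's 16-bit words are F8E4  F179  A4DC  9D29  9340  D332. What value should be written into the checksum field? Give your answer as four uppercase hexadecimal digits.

6D27

One's-complement addition (fold any carry out of bit 15 back into bit 0):
  0xF8E4 + 0xF179 = 0x1EA5D → wrap carry → 0xEA5E
  0xEA5E + 0xA4DC = 0x18F3A → wrap carry → 0x8F3B
  0x8F3B + 0x9D29 = 0x12C64 → wrap carry → 0x2C65
  0x2C65 + 0x9340 = 0x0BFA5
  0xBFA5 + 0xD332 = 0x192D7 → wrap carry → 0x92D8
One's-complement sum = 0x92D8.
Checksum = ~0x92D8 & 0xFFFF = 0x6D27.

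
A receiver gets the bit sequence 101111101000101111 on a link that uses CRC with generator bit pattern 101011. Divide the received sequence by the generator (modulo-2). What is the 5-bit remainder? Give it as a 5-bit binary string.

Modulo-2 division of 101111101000101111 by 101011:
  pos 0: 101111 XOR 101011 = 000100
  pos 3: 100101 XOR 101011 = 001110
  pos 5: 111000 XOR 101011 = 010011
  pos 6: 100110 XOR 101011 = 001101
  pos 8: 110110 XOR 101011 = 011101
  pos 9: 111011 XOR 101011 = 010000
  pos 10: 100001 XOR 101011 = 001010
  pos 12: 101011 XOR 101011 = 000000
Remainder = 00000 (zero — the frame passes the CRC check).

00000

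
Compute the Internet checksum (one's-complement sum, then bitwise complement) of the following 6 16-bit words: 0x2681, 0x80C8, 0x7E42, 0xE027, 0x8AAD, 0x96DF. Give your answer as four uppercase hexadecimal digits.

D8BE

One's-complement addition (fold any carry out of bit 15 back into bit 0):
  0x2681 + 0x80C8 = 0x0A749
  0xA749 + 0x7E42 = 0x1258B → wrap carry → 0x258C
  0x258C + 0xE027 = 0x105B3 → wrap carry → 0x05B4
  0x05B4 + 0x8AAD = 0x09061
  0x9061 + 0x96DF = 0x12740 → wrap carry → 0x2741
One's-complement sum = 0x2741.
Checksum = ~0x2741 & 0xFFFF = 0xD8BE.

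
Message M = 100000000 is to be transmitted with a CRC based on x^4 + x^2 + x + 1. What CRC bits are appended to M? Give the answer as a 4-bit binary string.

Append 4 zeros: 1000000000000. Divide by 10111 (XOR where the leading bit is 1):
  pos 0: 10000 XOR 10111 = 00111
  pos 2: 11100 XOR 10111 = 01011
  pos 3: 10110 XOR 10111 = 00001
  pos 7: 10000 XOR 10111 = 00111
Remainder (last 4 bits) = 1110. This is the CRC / FCS.

1110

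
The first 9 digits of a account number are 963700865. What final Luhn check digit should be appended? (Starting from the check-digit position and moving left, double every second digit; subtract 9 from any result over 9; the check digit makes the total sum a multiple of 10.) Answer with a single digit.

Partial digits right→left: 5 6 8 0 0 7 3 6 9
Double every second digit counting from the check-digit position (so the 1st, 3rd, 5th, ... of the partial from the right).
  doubled (with −9 where >9): 1 7 0 6 9 → sum 23
  kept as-is: 6 0 7 6 → sum 19
Total = 23 + 19 = 42.
Check digit = (10 − (42 mod 10)) mod 10 = 8.

8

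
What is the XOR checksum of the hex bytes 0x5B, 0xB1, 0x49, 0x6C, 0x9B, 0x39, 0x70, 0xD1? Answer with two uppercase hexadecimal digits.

XOR the bytes together:
  start with 0x5B
  0x5B ⊕ 0xB1 = 0xEA
  0xEA ⊕ 0x49 = 0xA3
  0xA3 ⊕ 0x6C = 0xCF
  0xCF ⊕ 0x9B = 0x54
  0x54 ⊕ 0x39 = 0x6D
  0x6D ⊕ 0x70 = 0x1D
  0x1D ⊕ 0xD1 = 0xCC

CC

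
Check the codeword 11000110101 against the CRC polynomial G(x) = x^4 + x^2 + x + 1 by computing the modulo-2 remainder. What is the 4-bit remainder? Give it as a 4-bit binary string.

Modulo-2 division of 11000110101 by 10111:
  pos 0: 11000 XOR 10111 = 01111
  pos 1: 11111 XOR 10111 = 01000
  pos 2: 10001 XOR 10111 = 00110
  pos 4: 11001 XOR 10111 = 01110
  pos 5: 11100 XOR 10111 = 01011
  pos 6: 10111 XOR 10111 = 00000
Remainder = 0000 (zero — the frame passes the CRC check).

0000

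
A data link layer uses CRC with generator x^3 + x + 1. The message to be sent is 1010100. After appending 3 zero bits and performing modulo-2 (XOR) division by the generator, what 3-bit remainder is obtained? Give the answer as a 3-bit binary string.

Append 3 zeros: 1010100000. Divide by 1011 (XOR where the leading bit is 1):
  pos 0: 1010 XOR 1011 = 0001
  pos 3: 1100 XOR 1011 = 0111
  pos 4: 1110 XOR 1011 = 0101
  pos 5: 1010 XOR 1011 = 0001
Remainder (last 3 bits) = 010. This is the CRC / FCS.

010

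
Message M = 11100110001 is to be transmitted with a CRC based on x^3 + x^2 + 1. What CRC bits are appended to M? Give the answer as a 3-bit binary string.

Append 3 zeros: 11100110001000. Divide by 1101 (XOR where the leading bit is 1):
  pos 0: 1110 XOR 1101 = 0011
  pos 2: 1101 XOR 1101 = 0000
  pos 6: 1000 XOR 1101 = 0101
  pos 7: 1011 XOR 1101 = 0110
  pos 8: 1100 XOR 1101 = 0001
Remainder (last 3 bits) = 100. This is the CRC / FCS.

100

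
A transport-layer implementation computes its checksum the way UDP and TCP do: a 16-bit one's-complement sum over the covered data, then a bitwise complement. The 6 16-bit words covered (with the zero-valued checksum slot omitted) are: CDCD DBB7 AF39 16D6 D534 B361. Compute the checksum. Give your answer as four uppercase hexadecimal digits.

One's-complement addition (fold any carry out of bit 15 back into bit 0):
  0xCDCD + 0xDBB7 = 0x1A984 → wrap carry → 0xA985
  0xA985 + 0xAF39 = 0x158BE → wrap carry → 0x58BF
  0x58BF + 0x16D6 = 0x06F95
  0x6F95 + 0xD534 = 0x144C9 → wrap carry → 0x44CA
  0x44CA + 0xB361 = 0x0F82B
One's-complement sum = 0xF82B.
Checksum = ~0xF82B & 0xFFFF = 0x07D4.

07D4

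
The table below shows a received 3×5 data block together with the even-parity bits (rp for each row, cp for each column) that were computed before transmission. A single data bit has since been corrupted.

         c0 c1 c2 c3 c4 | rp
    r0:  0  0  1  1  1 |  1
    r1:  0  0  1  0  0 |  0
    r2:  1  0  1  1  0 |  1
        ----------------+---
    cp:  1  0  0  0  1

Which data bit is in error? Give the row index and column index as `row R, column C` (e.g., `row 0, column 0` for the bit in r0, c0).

row 1, column 2

Recompute each row's even parity and compare to rp:
  r0: data parity 1, sent rp 1 → ok
  r1: data parity 1, sent rp 0 → mismatch
  r2: data parity 1, sent rp 1 → ok
Recompute each column's even parity and compare to cp:
  c0: data parity 1, sent cp 1 → ok
  c1: data parity 0, sent cp 0 → ok
  c2: data parity 1, sent cp 0 → mismatch
  c3: data parity 0, sent cp 0 → ok
  c4: data parity 1, sent cp 1 → ok
Exactly one row (r1) and one column (c2) fail → the flipped bit is at their intersection.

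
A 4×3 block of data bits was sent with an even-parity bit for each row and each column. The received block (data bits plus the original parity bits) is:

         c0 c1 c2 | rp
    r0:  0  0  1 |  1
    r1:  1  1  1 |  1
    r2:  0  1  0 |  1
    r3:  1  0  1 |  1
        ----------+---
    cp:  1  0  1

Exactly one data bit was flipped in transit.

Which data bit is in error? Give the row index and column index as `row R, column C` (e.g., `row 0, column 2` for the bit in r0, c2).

row 3, column 0

Recompute each row's even parity and compare to rp:
  r0: data parity 1, sent rp 1 → ok
  r1: data parity 1, sent rp 1 → ok
  r2: data parity 1, sent rp 1 → ok
  r3: data parity 0, sent rp 1 → mismatch
Recompute each column's even parity and compare to cp:
  c0: data parity 0, sent cp 1 → mismatch
  c1: data parity 0, sent cp 0 → ok
  c2: data parity 1, sent cp 1 → ok
Exactly one row (r3) and one column (c0) fail → the flipped bit is at their intersection.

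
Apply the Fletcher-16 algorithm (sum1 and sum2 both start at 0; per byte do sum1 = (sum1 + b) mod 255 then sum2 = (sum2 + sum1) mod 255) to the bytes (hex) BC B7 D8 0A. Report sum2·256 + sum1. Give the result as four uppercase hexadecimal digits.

Running sums (mod 255):
  after byte 0 (BC): sum1=188, sum2=188
  after byte 1 (B7): sum1=116, sum2=49
  after byte 2 (D8): sum1=77, sum2=126
  after byte 3 (0A): sum1=87, sum2=213
Checksum = sum2·256 + sum1 = 213·256 + 87 = 54615 = 0xD557.

D557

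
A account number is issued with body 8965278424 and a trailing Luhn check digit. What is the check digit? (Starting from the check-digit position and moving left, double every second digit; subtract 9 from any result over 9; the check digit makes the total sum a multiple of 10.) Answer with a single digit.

Partial digits right→left: 4 2 4 8 7 2 5 6 9 8
Double every second digit counting from the check-digit position (so the 1st, 3rd, 5th, ... of the partial from the right).
  doubled (with −9 where >9): 8 8 5 1 9 → sum 31
  kept as-is: 2 8 2 6 8 → sum 26
Total = 31 + 26 = 57.
Check digit = (10 − (57 mod 10)) mod 10 = 3.

3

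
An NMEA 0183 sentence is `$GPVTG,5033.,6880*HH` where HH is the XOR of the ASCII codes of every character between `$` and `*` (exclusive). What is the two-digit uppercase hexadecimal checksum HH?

XOR the ASCII codes of the payload characters:
  'G' = 0x47 → acc = 0x47
  'P' = 0x50 → acc = 0x17
  'V' = 0x56 → acc = 0x41
  'T' = 0x54 → acc = 0x15
  'G' = 0x47 → acc = 0x52
  ',' = 0x2C → acc = 0x7E
  '5' = 0x35 → acc = 0x4B
  '0' = 0x30 → acc = 0x7B
  '3' = 0x33 → acc = 0x48
  '3' = 0x33 → acc = 0x7B
  '.' = 0x2E → acc = 0x55
  ',' = 0x2C → acc = 0x79
  '6' = 0x36 → acc = 0x4F
  '8' = 0x38 → acc = 0x77
  '8' = 0x38 → acc = 0x4F
  '0' = 0x30 → acc = 0x7F
Checksum = 0x7F.

7F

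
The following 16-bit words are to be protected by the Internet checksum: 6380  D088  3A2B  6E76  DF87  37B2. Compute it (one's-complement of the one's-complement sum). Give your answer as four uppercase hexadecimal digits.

0C1B

One's-complement addition (fold any carry out of bit 15 back into bit 0):
  0x6380 + 0xD088 = 0x13408 → wrap carry → 0x3409
  0x3409 + 0x3A2B = 0x06E34
  0x6E34 + 0x6E76 = 0x0DCAA
  0xDCAA + 0xDF87 = 0x1BC31 → wrap carry → 0xBC32
  0xBC32 + 0x37B2 = 0x0F3E4
One's-complement sum = 0xF3E4.
Checksum = ~0xF3E4 & 0xFFFF = 0x0C1B.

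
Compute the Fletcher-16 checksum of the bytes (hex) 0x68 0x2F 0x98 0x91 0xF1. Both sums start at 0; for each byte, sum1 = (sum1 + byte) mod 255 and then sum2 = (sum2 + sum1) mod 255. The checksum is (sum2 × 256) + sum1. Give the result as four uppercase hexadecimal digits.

A5B3

Running sums (mod 255):
  after byte 0 (0x68): sum1=104, sum2=104
  after byte 1 (0x2F): sum1=151, sum2=0
  after byte 2 (0x98): sum1=48, sum2=48
  after byte 3 (0x91): sum1=193, sum2=241
  after byte 4 (0xF1): sum1=179, sum2=165
Checksum = sum2·256 + sum1 = 165·256 + 179 = 42419 = 0xA5B3.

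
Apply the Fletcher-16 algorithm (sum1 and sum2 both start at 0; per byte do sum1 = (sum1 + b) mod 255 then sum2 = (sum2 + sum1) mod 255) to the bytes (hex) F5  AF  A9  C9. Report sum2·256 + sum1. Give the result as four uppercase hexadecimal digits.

Running sums (mod 255):
  after byte 0 (F5): sum1=245, sum2=245
  after byte 1 (AF): sum1=165, sum2=155
  after byte 2 (A9): sum1=79, sum2=234
  after byte 3 (C9): sum1=25, sum2=4
Checksum = sum2·256 + sum1 = 4·256 + 25 = 1049 = 0x0419.

0419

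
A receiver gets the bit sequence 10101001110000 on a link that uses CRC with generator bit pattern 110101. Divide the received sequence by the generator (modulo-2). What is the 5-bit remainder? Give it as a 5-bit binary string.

00000

Modulo-2 division of 10101001110000 by 110101:
  pos 0: 101010 XOR 110101 = 011111
  pos 1: 111110 XOR 110101 = 001011
  pos 3: 101111 XOR 110101 = 011010
  pos 4: 110101 XOR 110101 = 000000
Remainder = 00000 (zero — the frame passes the CRC check).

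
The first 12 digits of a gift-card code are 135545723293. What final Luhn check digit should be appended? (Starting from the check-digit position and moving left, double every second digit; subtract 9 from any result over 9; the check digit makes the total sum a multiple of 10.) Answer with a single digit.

9

Partial digits right→left: 3 9 2 3 2 7 5 4 5 5 3 1
Double every second digit counting from the check-digit position (so the 1st, 3rd, 5th, ... of the partial from the right).
  doubled (with −9 where >9): 6 4 4 1 1 6 → sum 22
  kept as-is: 9 3 7 4 5 1 → sum 29
Total = 22 + 29 = 51.
Check digit = (10 − (51 mod 10)) mod 10 = 9.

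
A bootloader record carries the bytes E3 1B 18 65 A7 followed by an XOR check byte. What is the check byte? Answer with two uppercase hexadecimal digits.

22

XOR the bytes together:
  start with 0xE3
  0xE3 ⊕ 0x1B = 0xF8
  0xF8 ⊕ 0x18 = 0xE0
  0xE0 ⊕ 0x65 = 0x85
  0x85 ⊕ 0xA7 = 0x22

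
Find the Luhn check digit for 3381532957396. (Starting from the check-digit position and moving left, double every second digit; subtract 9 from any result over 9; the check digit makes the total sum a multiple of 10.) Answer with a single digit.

Partial digits right→left: 6 9 3 7 5 9 2 3 5 1 8 3 3
Double every second digit counting from the check-digit position (so the 1st, 3rd, 5th, ... of the partial from the right).
  doubled (with −9 where >9): 3 6 1 4 1 7 6 → sum 28
  kept as-is: 9 7 9 3 1 3 → sum 32
Total = 28 + 32 = 60.
Check digit = (10 − (60 mod 10)) mod 10 = 0.

0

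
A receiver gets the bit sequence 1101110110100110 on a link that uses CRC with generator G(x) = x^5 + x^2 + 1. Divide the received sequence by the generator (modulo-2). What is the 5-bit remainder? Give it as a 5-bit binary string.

Modulo-2 division of 1101110110100110 by 100101:
  pos 0: 110111 XOR 100101 = 010010
  pos 1: 100100 XOR 100101 = 000001
  pos 6: 111010 XOR 100101 = 011111
  pos 7: 111110 XOR 100101 = 011011
  pos 8: 110111 XOR 100101 = 010010
  pos 9: 100101 XOR 100101 = 000000
Remainder = 00000 (zero — the frame passes the CRC check).

00000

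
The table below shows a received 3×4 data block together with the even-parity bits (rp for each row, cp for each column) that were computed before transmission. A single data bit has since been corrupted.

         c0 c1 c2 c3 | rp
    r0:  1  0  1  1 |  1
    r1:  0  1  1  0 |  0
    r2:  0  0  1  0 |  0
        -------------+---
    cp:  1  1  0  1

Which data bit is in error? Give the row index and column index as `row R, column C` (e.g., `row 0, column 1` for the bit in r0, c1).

row 2, column 2

Recompute each row's even parity and compare to rp:
  r0: data parity 1, sent rp 1 → ok
  r1: data parity 0, sent rp 0 → ok
  r2: data parity 1, sent rp 0 → mismatch
Recompute each column's even parity and compare to cp:
  c0: data parity 1, sent cp 1 → ok
  c1: data parity 1, sent cp 1 → ok
  c2: data parity 1, sent cp 0 → mismatch
  c3: data parity 1, sent cp 1 → ok
Exactly one row (r2) and one column (c2) fail → the flipped bit is at their intersection.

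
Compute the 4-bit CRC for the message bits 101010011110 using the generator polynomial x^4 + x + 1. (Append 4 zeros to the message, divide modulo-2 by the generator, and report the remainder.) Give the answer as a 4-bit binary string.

Append 4 zeros: 1010100111100000. Divide by 10011 (XOR where the leading bit is 1):
  pos 0: 10101 XOR 10011 = 00110
  pos 2: 11000 XOR 10011 = 01011
  pos 3: 10111 XOR 10011 = 00100
  pos 5: 10011 XOR 10011 = 00000
  pos 10: 10000 XOR 10011 = 00011
Remainder (last 4 bits) = 0110. This is the CRC / FCS.

0110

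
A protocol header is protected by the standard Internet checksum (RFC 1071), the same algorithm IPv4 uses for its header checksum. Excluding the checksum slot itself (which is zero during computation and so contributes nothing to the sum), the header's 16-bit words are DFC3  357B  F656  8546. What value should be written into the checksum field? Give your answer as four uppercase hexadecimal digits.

6F23

One's-complement addition (fold any carry out of bit 15 back into bit 0):
  0xDFC3 + 0x357B = 0x1153E → wrap carry → 0x153F
  0x153F + 0xF656 = 0x10B95 → wrap carry → 0x0B96
  0x0B96 + 0x8546 = 0x090DC
One's-complement sum = 0x90DC.
Checksum = ~0x90DC & 0xFFFF = 0x6F23.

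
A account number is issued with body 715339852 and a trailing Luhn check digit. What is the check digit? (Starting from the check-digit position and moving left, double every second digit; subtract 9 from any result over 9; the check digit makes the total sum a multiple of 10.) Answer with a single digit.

9

Partial digits right→left: 2 5 8 9 3 3 5 1 7
Double every second digit counting from the check-digit position (so the 1st, 3rd, 5th, ... of the partial from the right).
  doubled (with −9 where >9): 4 7 6 1 5 → sum 23
  kept as-is: 5 9 3 1 → sum 18
Total = 23 + 18 = 41.
Check digit = (10 − (41 mod 10)) mod 10 = 9.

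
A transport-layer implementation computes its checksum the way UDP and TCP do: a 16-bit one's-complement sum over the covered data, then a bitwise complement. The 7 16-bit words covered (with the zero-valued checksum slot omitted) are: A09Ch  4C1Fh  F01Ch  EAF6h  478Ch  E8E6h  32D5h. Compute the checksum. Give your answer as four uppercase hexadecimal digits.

One's-complement addition (fold any carry out of bit 15 back into bit 0):
  0xA09C + 0x4C1F = 0x0ECBB
  0xECBB + 0xF01C = 0x1DCD7 → wrap carry → 0xDCD8
  0xDCD8 + 0xEAF6 = 0x1C7CE → wrap carry → 0xC7CF
  0xC7CF + 0x478C = 0x10F5B → wrap carry → 0x0F5C
  0x0F5C + 0xE8E6 = 0x0F842
  0xF842 + 0x32D5 = 0x12B17 → wrap carry → 0x2B18
One's-complement sum = 0x2B18.
Checksum = ~0x2B18 & 0xFFFF = 0xD4E7.

D4E7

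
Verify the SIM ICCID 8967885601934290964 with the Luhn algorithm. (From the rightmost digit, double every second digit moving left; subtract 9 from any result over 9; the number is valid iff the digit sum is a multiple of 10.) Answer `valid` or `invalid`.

From the right, keep odd positions and double even positions (subtract 9 from any doubled value over 9):
  doubled (positions 2,4,...): 3 0 4 6 2 3 7 5 9 → sum 39
  kept (positions 1,3,...): 4 9 9 4 9 0 5 8 6 8 → sum 62
Total = 101.
101 mod 10 = 1, so the number is invalid.

invalid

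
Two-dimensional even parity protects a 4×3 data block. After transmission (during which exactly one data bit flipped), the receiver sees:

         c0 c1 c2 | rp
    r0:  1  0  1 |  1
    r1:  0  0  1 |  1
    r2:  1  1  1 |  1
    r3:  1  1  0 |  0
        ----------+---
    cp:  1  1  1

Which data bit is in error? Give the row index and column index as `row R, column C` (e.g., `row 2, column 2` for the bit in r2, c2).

Recompute each row's even parity and compare to rp:
  r0: data parity 0, sent rp 1 → mismatch
  r1: data parity 1, sent rp 1 → ok
  r2: data parity 1, sent rp 1 → ok
  r3: data parity 0, sent rp 0 → ok
Recompute each column's even parity and compare to cp:
  c0: data parity 1, sent cp 1 → ok
  c1: data parity 0, sent cp 1 → mismatch
  c2: data parity 1, sent cp 1 → ok
Exactly one row (r0) and one column (c1) fail → the flipped bit is at their intersection.

row 0, column 1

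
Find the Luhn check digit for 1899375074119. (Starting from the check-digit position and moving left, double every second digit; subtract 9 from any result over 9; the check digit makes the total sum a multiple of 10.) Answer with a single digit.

Partial digits right→left: 9 1 1 4 7 0 5 7 3 9 9 8 1
Double every second digit counting from the check-digit position (so the 1st, 3rd, 5th, ... of the partial from the right).
  doubled (with −9 where >9): 9 2 5 1 6 9 2 → sum 34
  kept as-is: 1 4 0 7 9 8 → sum 29
Total = 34 + 29 = 63.
Check digit = (10 − (63 mod 10)) mod 10 = 7.

7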